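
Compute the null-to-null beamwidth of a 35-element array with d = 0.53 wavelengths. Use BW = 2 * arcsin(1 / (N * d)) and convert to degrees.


1/(N*d) = 1/(35*0.53) = 0.053908
BW = 2*arcsin(0.053908) = 6.2 degrees

6.2 degrees


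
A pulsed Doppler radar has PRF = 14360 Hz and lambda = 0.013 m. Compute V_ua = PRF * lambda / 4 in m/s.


V_ua = 14360 * 0.013 / 4 = 46.7 m/s

46.7 m/s


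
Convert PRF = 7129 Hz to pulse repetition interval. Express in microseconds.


PRI = 1/7129 = 0.0001402721 s = 140.3 us

140.3 us


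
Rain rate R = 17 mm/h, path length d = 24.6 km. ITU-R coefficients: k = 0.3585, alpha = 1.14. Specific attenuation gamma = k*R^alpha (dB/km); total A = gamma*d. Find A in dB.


gamma = 0.3585 * 17^1.14 = 9.061517 dB/km
A = 9.061517 * 24.6 = 222.91 dB

222.91 dB


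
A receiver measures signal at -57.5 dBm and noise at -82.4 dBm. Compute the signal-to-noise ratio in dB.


SNR = -57.5 - (-82.4) = 24.9 dB

24.9 dB


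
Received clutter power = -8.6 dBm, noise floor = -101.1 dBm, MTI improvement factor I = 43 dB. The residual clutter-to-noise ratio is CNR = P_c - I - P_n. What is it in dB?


CNR = -8.6 - 43 - (-101.1) = 49.5 dB

49.5 dB


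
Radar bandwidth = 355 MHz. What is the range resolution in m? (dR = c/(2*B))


dR = 3e8 / (2 * 355000000.0) = 0.42 m

0.42 m


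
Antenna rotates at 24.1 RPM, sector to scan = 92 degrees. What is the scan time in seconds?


t = 92 / (24.1 * 360) * 60 = 0.64 s

0.64 s


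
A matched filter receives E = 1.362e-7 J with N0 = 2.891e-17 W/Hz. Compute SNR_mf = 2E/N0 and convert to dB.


SNR_lin = 2 * 1.362e-7 / 2.891e-17 = 9.422e9
SNR_dB = 10*log10(9.422e9) = 99.7 dB

99.7 dB


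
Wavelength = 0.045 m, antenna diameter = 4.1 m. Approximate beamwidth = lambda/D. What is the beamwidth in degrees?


BW_rad = 0.045 / 4.1 = 0.010976
BW_deg = 0.63 degrees

0.63 degrees


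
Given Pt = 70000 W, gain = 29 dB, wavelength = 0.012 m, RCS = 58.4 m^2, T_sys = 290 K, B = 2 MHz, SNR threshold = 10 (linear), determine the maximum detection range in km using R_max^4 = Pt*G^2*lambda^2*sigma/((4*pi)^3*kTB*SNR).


G_lin = 10^(29/10) = 794.328235
R^4 = 70000 * 794.328235^2 * 0.012^2 * 58.4 / ((4*pi)^3 * 1.38e-23 * 290 * 2000000.0 * 10)
R^4 = 2.3385e18 m^4
R_max = (2.3385e18)^(1/4) = 39105.2 m = 39.1 km

39.1 km


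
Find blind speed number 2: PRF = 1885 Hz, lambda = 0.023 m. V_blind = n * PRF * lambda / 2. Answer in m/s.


V_blind = 2 * 1885 * 0.023 / 2 = 43.4 m/s

43.4 m/s


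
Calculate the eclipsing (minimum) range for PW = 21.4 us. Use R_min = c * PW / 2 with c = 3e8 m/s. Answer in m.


R_min = 3e8 * 21.4e-6 / 2 = 3210.0 m

3210.0 m


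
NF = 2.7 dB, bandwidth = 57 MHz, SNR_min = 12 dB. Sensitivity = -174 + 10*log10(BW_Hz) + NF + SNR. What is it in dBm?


10*log10(57000000.0) = 77.56
S = -174 + 77.56 + 2.7 + 12 = -81.7 dBm

-81.7 dBm


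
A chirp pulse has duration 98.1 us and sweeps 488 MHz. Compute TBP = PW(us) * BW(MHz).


TBP = 98.1 * 488 = 47872.8

47872.8


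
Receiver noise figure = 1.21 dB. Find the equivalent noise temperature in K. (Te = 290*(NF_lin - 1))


NF_lin = 10^(1.21/10) = 1.321296
Te = 290 * (1.321296 - 1) = 93.2 K

93.2 K


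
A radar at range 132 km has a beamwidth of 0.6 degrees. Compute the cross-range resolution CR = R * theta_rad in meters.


BW_rad = 0.010471976
CR = 132000 * 0.010471976 = 1382.3 m

1382.3 m


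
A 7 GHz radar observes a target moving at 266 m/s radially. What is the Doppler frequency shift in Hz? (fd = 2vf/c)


fd = 2 * 266 * 7000000000.0 / 3e8 = 12413.3 Hz

12413.3 Hz


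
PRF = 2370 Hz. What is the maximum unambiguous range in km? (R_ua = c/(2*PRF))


R_ua = 3e8 / (2 * 2370) = 63291.1 m = 63.3 km

63.3 km


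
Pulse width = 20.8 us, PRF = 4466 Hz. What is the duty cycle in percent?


DC = 20.8e-6 * 4466 * 100 = 9.29%

9.29%


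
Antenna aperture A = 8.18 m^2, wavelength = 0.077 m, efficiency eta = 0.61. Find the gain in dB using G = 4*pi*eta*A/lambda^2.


G_linear = 4*pi*0.61*8.18/0.077^2 = 10575.76
G_dB = 10*log10(10575.76) = 40.2 dB

40.2 dB


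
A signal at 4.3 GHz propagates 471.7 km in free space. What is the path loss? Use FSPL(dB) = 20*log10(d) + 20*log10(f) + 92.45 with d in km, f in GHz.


20*log10(471.7) = 53.47
20*log10(4.3) = 12.67
FSPL = 158.6 dB

158.6 dB


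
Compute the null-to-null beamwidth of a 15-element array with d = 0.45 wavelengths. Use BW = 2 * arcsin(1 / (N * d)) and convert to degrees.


1/(N*d) = 1/(15*0.45) = 0.148148
BW = 2*arcsin(0.148148) = 17.0 degrees

17.0 degrees


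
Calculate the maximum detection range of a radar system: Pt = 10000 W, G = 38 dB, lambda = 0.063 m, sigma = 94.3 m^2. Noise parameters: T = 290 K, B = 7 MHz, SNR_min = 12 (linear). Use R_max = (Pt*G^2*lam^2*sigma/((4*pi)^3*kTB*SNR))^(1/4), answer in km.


G_lin = 10^(38/10) = 6309.573445
R^4 = 10000 * 6309.573445^2 * 0.063^2 * 94.3 / ((4*pi)^3 * 1.38e-23 * 290 * 7000000.0 * 12)
R^4 = 2.23361e20 m^4
R_max = (2.23361e20)^(1/4) = 122250.8 m = 122.3 km

122.3 km


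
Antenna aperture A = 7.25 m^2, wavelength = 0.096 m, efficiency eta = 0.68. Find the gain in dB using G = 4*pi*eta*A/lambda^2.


G_linear = 4*pi*0.68*7.25/0.096^2 = 6722.24
G_dB = 10*log10(6722.24) = 38.3 dB

38.3 dB


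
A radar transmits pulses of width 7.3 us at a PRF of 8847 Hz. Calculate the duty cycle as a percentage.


DC = 7.3e-6 * 8847 * 100 = 6.46%

6.46%


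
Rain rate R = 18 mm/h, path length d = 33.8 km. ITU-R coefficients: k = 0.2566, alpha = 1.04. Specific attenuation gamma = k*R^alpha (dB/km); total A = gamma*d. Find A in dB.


gamma = 0.2566 * 18^1.04 = 5.184896 dB/km
A = 5.184896 * 33.8 = 175.25 dB

175.25 dB


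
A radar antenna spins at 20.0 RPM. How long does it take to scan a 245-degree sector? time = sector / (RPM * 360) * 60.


t = 245 / (20.0 * 360) * 60 = 2.04 s

2.04 s


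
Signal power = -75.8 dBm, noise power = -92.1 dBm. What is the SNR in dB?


SNR = -75.8 - (-92.1) = 16.3 dB

16.3 dB


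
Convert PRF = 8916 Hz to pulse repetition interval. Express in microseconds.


PRI = 1/8916 = 0.0001121579 s = 112.2 us

112.2 us


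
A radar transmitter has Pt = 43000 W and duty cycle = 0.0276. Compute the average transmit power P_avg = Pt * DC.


P_avg = 43000 * 0.0276 = 1186.8 W

1186.8 W


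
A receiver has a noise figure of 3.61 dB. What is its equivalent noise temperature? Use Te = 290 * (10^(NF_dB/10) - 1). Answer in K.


NF_lin = 10^(3.61/10) = 2.296149
Te = 290 * (2.296149 - 1) = 375.9 K

375.9 K


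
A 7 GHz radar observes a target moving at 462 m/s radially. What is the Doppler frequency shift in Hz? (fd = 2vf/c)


fd = 2 * 462 * 7000000000.0 / 3e8 = 21560.0 Hz

21560.0 Hz


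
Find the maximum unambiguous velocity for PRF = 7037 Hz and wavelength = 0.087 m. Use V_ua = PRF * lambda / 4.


V_ua = 7037 * 0.087 / 4 = 153.1 m/s

153.1 m/s


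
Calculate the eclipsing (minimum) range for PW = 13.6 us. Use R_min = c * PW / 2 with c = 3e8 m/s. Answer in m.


R_min = 3e8 * 13.6e-6 / 2 = 2040.0 m

2040.0 m


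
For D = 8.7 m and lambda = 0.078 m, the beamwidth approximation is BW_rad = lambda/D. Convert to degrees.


BW_rad = 0.078 / 8.7 = 0.008966
BW_deg = 0.51 degrees

0.51 degrees


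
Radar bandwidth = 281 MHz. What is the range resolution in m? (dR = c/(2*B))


dR = 3e8 / (2 * 281000000.0) = 0.53 m

0.53 m


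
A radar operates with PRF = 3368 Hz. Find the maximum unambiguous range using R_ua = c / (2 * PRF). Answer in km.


R_ua = 3e8 / (2 * 3368) = 44536.8 m = 44.5 km

44.5 km


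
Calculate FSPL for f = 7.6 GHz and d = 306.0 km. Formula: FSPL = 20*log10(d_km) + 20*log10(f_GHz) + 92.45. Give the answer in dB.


20*log10(306.0) = 49.71
20*log10(7.6) = 17.62
FSPL = 159.8 dB

159.8 dB


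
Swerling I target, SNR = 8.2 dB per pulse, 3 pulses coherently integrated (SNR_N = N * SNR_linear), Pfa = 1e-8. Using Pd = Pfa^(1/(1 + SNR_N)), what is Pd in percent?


SNR_lin = 10^(8.2/10) = 6.60693
SNR_N = 3 * 6.60693 = 19.82079
1/(1 + SNR_N) = 1/20.82079 = 0.0480289
Pd = (1e-8)^0.0480289 = 0.41283
Pd = 41.3%

41.3%


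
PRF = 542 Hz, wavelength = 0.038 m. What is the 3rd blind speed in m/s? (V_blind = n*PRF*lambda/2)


V_blind = 3 * 542 * 0.038 / 2 = 30.9 m/s

30.9 m/s


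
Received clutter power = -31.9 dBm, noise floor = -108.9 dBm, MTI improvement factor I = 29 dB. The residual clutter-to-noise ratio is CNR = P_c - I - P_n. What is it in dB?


CNR = -31.9 - 29 - (-108.9) = 48.0 dB

48.0 dB


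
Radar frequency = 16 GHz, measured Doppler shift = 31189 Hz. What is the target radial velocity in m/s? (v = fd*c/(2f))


v = 31189 * 3e8 / (2 * 16000000000.0) = 292.4 m/s

292.4 m/s


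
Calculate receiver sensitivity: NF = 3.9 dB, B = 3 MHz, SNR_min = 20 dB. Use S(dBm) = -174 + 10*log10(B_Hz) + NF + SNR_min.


10*log10(3000000.0) = 64.77
S = -174 + 64.77 + 3.9 + 20 = -85.3 dBm

-85.3 dBm


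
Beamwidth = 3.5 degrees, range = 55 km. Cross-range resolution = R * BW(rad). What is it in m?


BW_rad = 0.061086524
CR = 55000 * 0.061086524 = 3359.8 m

3359.8 m


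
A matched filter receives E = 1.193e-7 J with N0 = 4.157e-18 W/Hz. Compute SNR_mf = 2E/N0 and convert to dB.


SNR_lin = 2 * 1.193e-7 / 4.157e-18 = 5.74e10
SNR_dB = 10*log10(5.74e10) = 107.6 dB

107.6 dB


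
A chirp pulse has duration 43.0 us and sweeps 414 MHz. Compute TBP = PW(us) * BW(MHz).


TBP = 43.0 * 414 = 17802.0

17802.0


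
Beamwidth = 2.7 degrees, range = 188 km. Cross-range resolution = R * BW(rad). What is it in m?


BW_rad = 0.04712389
CR = 188000 * 0.04712389 = 8859.3 m

8859.3 m


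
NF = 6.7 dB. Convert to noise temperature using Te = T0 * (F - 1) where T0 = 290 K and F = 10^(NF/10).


NF_lin = 10^(6.7/10) = 4.677351
Te = 290 * (4.677351 - 1) = 1066.4 K

1066.4 K


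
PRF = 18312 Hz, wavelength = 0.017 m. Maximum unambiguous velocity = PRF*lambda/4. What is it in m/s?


V_ua = 18312 * 0.017 / 4 = 77.8 m/s

77.8 m/s


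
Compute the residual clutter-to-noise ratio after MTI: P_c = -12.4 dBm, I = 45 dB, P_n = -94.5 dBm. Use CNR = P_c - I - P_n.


CNR = -12.4 - 45 - (-94.5) = 37.1 dB

37.1 dB


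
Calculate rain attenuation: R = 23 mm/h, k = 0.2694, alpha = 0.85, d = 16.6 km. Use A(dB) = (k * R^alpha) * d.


gamma = 0.2694 * 23^0.85 = 3.871384 dB/km
A = 3.871384 * 16.6 = 64.26 dB

64.26 dB


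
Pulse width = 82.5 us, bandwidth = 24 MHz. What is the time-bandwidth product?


TBP = 82.5 * 24 = 1980.0

1980.0


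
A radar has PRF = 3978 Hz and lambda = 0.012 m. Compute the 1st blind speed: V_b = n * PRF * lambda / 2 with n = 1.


V_blind = 1 * 3978 * 0.012 / 2 = 23.9 m/s

23.9 m/s


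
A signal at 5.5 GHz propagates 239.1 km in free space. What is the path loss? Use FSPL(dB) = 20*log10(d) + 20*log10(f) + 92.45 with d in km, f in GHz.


20*log10(239.1) = 47.57
20*log10(5.5) = 14.81
FSPL = 154.8 dB

154.8 dB


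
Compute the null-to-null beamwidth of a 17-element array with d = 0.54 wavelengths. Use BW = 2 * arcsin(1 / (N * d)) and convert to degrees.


1/(N*d) = 1/(17*0.54) = 0.108932
BW = 2*arcsin(0.108932) = 12.5 degrees

12.5 degrees


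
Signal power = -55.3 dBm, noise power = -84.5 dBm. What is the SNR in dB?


SNR = -55.3 - (-84.5) = 29.2 dB

29.2 dB


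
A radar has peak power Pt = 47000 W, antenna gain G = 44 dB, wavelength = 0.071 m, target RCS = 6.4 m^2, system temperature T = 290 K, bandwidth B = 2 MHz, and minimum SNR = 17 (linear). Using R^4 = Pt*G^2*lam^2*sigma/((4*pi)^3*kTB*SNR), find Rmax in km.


G_lin = 10^(44/10) = 25118.864315
R^4 = 47000 * 25118.864315^2 * 0.071^2 * 6.4 / ((4*pi)^3 * 1.38e-23 * 290 * 2000000.0 * 17)
R^4 = 3.54331e21 m^4
R_max = (3.54331e21)^(1/4) = 243978.9 m = 244.0 km

244.0 km


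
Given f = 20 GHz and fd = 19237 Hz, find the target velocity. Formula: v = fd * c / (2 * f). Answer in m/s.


v = 19237 * 3e8 / (2 * 20000000000.0) = 144.3 m/s

144.3 m/s


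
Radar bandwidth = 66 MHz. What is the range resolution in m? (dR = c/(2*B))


dR = 3e8 / (2 * 66000000.0) = 2.27 m

2.27 m


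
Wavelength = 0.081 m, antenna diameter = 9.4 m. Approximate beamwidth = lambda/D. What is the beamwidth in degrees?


BW_rad = 0.081 / 9.4 = 0.008617
BW_deg = 0.49 degrees

0.49 degrees


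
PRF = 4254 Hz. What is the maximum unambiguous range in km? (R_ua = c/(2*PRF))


R_ua = 3e8 / (2 * 4254) = 35260.9 m = 35.3 km

35.3 km


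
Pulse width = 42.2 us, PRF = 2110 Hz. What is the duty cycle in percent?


DC = 42.2e-6 * 2110 * 100 = 8.9%

8.9%


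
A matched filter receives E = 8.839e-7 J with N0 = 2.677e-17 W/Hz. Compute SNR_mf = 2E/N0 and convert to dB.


SNR_lin = 2 * 8.839e-7 / 2.677e-17 = 6.604e10
SNR_dB = 10*log10(6.604e10) = 108.2 dB

108.2 dB


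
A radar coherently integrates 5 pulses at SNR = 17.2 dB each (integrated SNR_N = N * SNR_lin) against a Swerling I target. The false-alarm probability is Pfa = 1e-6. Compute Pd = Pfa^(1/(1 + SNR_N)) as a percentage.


SNR_lin = 10^(17.2/10) = 52.48075
SNR_N = 5 * 52.48075 = 262.40375
1/(1 + SNR_N) = 1/263.40375 = 0.0037965
Pd = (1e-6)^0.0037965 = 0.9489
Pd = 94.9%

94.9%


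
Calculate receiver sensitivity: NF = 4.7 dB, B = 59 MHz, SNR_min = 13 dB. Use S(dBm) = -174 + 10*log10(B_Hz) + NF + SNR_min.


10*log10(59000000.0) = 77.71
S = -174 + 77.71 + 4.7 + 13 = -78.6 dBm

-78.6 dBm


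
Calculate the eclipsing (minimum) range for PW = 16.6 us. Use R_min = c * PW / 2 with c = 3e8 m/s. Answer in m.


R_min = 3e8 * 16.6e-6 / 2 = 2490.0 m

2490.0 m


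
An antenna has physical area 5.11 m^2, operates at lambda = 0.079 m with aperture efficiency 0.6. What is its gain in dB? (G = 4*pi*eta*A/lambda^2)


G_linear = 4*pi*0.6*5.11/0.079^2 = 6173.45
G_dB = 10*log10(6173.45) = 37.9 dB

37.9 dB


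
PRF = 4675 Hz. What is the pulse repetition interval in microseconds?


PRI = 1/4675 = 0.0002139037 s = 213.9 us

213.9 us


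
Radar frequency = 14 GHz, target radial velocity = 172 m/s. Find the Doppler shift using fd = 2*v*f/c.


fd = 2 * 172 * 14000000000.0 / 3e8 = 16053.3 Hz

16053.3 Hz


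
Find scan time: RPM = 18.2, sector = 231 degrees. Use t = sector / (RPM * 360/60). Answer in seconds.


t = 231 / (18.2 * 360) * 60 = 2.12 s

2.12 s


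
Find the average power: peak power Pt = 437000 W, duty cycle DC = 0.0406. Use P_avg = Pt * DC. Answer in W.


P_avg = 437000 * 0.0406 = 17742.2 W

17742.2 W


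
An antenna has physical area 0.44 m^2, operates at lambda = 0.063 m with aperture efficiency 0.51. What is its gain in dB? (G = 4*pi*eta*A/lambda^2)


G_linear = 4*pi*0.51*0.44/0.063^2 = 710.48
G_dB = 10*log10(710.48) = 28.5 dB

28.5 dB


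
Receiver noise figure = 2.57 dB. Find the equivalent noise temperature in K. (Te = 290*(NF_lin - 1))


NF_lin = 10^(2.57/10) = 1.807174
Te = 290 * (1.807174 - 1) = 234.1 K

234.1 K


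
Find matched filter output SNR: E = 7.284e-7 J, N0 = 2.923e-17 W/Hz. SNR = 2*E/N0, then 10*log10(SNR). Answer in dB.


SNR_lin = 2 * 7.284e-7 / 2.923e-17 = 4.984e10
SNR_dB = 10*log10(4.984e10) = 107.0 dB

107.0 dB


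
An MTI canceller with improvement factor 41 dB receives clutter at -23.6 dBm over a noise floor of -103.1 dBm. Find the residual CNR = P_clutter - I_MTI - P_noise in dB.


CNR = -23.6 - 41 - (-103.1) = 38.5 dB

38.5 dB


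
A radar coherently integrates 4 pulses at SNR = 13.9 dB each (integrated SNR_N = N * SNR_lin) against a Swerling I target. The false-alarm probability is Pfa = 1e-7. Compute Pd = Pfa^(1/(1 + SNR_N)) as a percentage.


SNR_lin = 10^(13.9/10) = 24.54709
SNR_N = 4 * 24.54709 = 98.18836
1/(1 + SNR_N) = 1/99.18836 = 0.0100818
Pd = (1e-7)^0.0100818 = 0.85002
Pd = 85.0%

85.0%


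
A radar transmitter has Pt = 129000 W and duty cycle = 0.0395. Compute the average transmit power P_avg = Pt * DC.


P_avg = 129000 * 0.0395 = 5095.5 W

5095.5 W


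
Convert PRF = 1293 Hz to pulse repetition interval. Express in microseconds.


PRI = 1/1293 = 0.0007733952 s = 773.4 us

773.4 us


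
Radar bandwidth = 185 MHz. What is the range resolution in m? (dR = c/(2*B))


dR = 3e8 / (2 * 185000000.0) = 0.81 m

0.81 m


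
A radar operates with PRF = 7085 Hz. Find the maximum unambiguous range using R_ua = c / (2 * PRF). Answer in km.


R_ua = 3e8 / (2 * 7085) = 21171.5 m = 21.2 km

21.2 km


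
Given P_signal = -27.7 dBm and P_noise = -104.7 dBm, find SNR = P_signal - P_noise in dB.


SNR = -27.7 - (-104.7) = 77.0 dB

77.0 dB


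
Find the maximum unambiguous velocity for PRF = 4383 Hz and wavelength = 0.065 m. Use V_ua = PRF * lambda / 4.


V_ua = 4383 * 0.065 / 4 = 71.2 m/s

71.2 m/s


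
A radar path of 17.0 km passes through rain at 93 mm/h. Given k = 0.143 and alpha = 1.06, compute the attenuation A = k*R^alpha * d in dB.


gamma = 0.143 * 93^1.06 = 17.455326 dB/km
A = 17.455326 * 17.0 = 296.74 dB

296.74 dB


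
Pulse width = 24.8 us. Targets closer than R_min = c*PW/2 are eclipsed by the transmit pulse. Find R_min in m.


R_min = 3e8 * 24.8e-6 / 2 = 3720.0 m

3720.0 m


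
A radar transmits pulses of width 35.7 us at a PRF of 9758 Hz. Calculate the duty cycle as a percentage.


DC = 35.7e-6 * 9758 * 100 = 34.84%

34.84%


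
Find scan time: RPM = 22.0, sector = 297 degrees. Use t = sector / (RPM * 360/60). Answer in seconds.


t = 297 / (22.0 * 360) * 60 = 2.25 s

2.25 s


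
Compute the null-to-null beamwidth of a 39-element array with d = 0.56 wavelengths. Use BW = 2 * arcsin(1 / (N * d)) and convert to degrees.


1/(N*d) = 1/(39*0.56) = 0.045788
BW = 2*arcsin(0.045788) = 5.2 degrees

5.2 degrees


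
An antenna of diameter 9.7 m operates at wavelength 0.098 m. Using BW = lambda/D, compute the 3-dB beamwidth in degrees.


BW_rad = 0.098 / 9.7 = 0.010103
BW_deg = 0.58 degrees

0.58 degrees


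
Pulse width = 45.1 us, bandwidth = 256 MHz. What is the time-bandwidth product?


TBP = 45.1 * 256 = 11545.6

11545.6


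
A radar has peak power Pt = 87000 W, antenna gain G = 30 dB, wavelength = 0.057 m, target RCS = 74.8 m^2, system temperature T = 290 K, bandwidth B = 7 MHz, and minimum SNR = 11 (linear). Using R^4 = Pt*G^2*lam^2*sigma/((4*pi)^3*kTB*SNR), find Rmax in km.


G_lin = 10^(30/10) = 1000.0
R^4 = 87000 * 1000.0^2 * 0.057^2 * 74.8 / ((4*pi)^3 * 1.38e-23 * 290 * 7000000.0 * 11)
R^4 = 3.45759e19 m^4
R_max = (3.45759e19)^(1/4) = 76682.0 m = 76.7 km

76.7 km


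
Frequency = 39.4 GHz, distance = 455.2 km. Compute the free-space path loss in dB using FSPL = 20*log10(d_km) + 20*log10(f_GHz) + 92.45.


20*log10(455.2) = 53.16
20*log10(39.4) = 31.91
FSPL = 177.5 dB

177.5 dB


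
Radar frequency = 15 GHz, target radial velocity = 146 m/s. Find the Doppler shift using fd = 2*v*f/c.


fd = 2 * 146 * 15000000000.0 / 3e8 = 14600.0 Hz

14600.0 Hz


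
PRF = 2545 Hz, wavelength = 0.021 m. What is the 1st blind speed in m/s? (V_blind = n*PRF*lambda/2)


V_blind = 1 * 2545 * 0.021 / 2 = 26.7 m/s

26.7 m/s


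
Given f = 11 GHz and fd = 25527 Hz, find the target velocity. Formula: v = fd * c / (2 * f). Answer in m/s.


v = 25527 * 3e8 / (2 * 11000000000.0) = 348.1 m/s

348.1 m/s


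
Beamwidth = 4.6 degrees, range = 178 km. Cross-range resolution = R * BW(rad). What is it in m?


BW_rad = 0.080285146
CR = 178000 * 0.080285146 = 14290.8 m

14290.8 m


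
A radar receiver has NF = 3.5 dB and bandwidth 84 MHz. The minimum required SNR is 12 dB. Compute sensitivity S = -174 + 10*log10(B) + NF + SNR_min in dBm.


10*log10(84000000.0) = 79.24
S = -174 + 79.24 + 3.5 + 12 = -79.3 dBm

-79.3 dBm


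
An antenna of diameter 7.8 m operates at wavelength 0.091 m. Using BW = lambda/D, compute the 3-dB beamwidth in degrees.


BW_rad = 0.091 / 7.8 = 0.011667
BW_deg = 0.67 degrees

0.67 degrees


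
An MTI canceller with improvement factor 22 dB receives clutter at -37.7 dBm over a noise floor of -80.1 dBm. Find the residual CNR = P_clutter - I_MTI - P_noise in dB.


CNR = -37.7 - 22 - (-80.1) = 20.4 dB

20.4 dB


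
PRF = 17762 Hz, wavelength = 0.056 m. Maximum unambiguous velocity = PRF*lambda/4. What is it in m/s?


V_ua = 17762 * 0.056 / 4 = 248.7 m/s

248.7 m/s


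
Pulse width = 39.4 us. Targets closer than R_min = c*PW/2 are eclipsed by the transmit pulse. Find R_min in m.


R_min = 3e8 * 39.4e-6 / 2 = 5910.0 m

5910.0 m


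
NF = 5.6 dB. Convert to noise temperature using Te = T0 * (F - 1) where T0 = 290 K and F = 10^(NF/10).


NF_lin = 10^(5.6/10) = 3.630781
Te = 290 * (3.630781 - 1) = 762.9 K

762.9 K


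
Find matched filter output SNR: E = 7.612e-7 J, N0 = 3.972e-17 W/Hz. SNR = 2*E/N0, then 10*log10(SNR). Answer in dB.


SNR_lin = 2 * 7.612e-7 / 3.972e-17 = 3.833e10
SNR_dB = 10*log10(3.833e10) = 105.8 dB

105.8 dB


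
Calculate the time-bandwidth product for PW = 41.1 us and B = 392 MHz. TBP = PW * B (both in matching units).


TBP = 41.1 * 392 = 16111.2

16111.2


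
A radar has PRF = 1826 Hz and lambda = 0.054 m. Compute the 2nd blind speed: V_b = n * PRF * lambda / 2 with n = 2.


V_blind = 2 * 1826 * 0.054 / 2 = 98.6 m/s

98.6 m/s


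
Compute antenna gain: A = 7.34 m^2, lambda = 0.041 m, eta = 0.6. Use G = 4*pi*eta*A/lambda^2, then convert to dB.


G_linear = 4*pi*0.6*7.34/0.041^2 = 32922.25
G_dB = 10*log10(32922.25) = 45.2 dB

45.2 dB


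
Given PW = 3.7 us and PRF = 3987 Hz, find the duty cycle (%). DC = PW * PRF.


DC = 3.7e-6 * 3987 * 100 = 1.48%

1.48%


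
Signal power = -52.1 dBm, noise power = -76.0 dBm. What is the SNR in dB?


SNR = -52.1 - (-76.0) = 23.9 dB

23.9 dB


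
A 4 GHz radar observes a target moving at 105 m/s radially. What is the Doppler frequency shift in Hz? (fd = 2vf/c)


fd = 2 * 105 * 4000000000.0 / 3e8 = 2800.0 Hz

2800.0 Hz


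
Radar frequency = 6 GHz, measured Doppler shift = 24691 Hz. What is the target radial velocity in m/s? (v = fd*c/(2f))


v = 24691 * 3e8 / (2 * 6000000000.0) = 617.3 m/s

617.3 m/s


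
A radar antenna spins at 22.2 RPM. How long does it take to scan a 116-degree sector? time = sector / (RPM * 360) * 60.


t = 116 / (22.2 * 360) * 60 = 0.87 s

0.87 s


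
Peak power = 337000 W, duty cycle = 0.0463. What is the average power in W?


P_avg = 337000 * 0.0463 = 15603.1 W

15603.1 W


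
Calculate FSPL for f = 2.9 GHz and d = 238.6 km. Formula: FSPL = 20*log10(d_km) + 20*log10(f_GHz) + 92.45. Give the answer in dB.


20*log10(238.6) = 47.55
20*log10(2.9) = 9.25
FSPL = 149.3 dB

149.3 dB


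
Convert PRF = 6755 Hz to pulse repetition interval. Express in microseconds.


PRI = 1/6755 = 0.0001480385 s = 148.0 us

148.0 us


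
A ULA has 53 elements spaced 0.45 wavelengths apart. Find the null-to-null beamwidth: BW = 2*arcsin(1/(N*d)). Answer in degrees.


1/(N*d) = 1/(53*0.45) = 0.041929
BW = 2*arcsin(0.041929) = 4.8 degrees

4.8 degrees


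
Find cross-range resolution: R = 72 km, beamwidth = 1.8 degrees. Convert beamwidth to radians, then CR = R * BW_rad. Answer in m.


BW_rad = 0.031415927
CR = 72000 * 0.031415927 = 2261.9 m

2261.9 m


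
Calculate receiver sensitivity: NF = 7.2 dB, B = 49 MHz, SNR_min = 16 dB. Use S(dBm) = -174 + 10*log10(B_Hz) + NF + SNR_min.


10*log10(49000000.0) = 76.9
S = -174 + 76.9 + 7.2 + 16 = -73.9 dBm

-73.9 dBm


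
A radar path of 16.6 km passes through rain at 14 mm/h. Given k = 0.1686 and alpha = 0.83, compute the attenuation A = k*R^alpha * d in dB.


gamma = 0.1686 * 14^0.83 = 1.507106 dB/km
A = 1.507106 * 16.6 = 25.02 dB

25.02 dB


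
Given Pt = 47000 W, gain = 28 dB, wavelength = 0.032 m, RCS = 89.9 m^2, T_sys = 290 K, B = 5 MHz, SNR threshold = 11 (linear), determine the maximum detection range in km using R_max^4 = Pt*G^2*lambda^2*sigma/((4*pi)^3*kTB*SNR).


G_lin = 10^(28/10) = 630.957344
R^4 = 47000 * 630.957344^2 * 0.032^2 * 89.9 / ((4*pi)^3 * 1.38e-23 * 290 * 5000000.0 * 11)
R^4 = 3.94356e18 m^4
R_max = (3.94356e18)^(1/4) = 44562.8 m = 44.6 km

44.6 km


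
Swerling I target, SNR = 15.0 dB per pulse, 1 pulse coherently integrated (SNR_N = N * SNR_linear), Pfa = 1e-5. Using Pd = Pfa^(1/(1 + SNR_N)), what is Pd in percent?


SNR_lin = 10^(15.0/10) = 31.62278
SNR_N = 1 * 31.62278 = 31.62278
1/(1 + SNR_N) = 1/32.62278 = 0.0306534
Pd = (1e-5)^0.0306534 = 0.70264
Pd = 70.3%

70.3%


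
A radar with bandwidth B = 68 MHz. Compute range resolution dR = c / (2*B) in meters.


dR = 3e8 / (2 * 68000000.0) = 2.21 m

2.21 m


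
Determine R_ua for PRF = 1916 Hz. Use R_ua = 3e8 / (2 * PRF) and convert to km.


R_ua = 3e8 / (2 * 1916) = 78288.1 m = 78.3 km

78.3 km


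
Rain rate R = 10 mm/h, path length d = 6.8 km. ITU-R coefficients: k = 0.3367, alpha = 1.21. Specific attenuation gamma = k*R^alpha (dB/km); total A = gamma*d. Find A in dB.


gamma = 0.3367 * 10^1.21 = 5.460635 dB/km
A = 5.460635 * 6.8 = 37.13 dB

37.13 dB


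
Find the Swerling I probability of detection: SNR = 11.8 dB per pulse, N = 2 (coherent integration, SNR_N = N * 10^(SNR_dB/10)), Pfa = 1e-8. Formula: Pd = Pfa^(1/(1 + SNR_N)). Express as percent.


SNR_lin = 10^(11.8/10) = 15.13561
SNR_N = 2 * 15.13561 = 30.27122
1/(1 + SNR_N) = 1/31.27122 = 0.0319783
Pd = (1e-8)^0.0319783 = 0.55485
Pd = 55.5%

55.5%


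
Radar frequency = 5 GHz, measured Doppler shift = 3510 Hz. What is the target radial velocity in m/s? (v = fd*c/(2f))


v = 3510 * 3e8 / (2 * 5000000000.0) = 105.3 m/s

105.3 m/s


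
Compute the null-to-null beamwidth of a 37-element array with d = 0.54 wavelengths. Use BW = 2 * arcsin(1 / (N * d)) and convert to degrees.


1/(N*d) = 1/(37*0.54) = 0.05005
BW = 2*arcsin(0.05005) = 5.7 degrees

5.7 degrees


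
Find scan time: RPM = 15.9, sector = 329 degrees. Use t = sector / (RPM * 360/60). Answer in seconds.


t = 329 / (15.9 * 360) * 60 = 3.45 s

3.45 s


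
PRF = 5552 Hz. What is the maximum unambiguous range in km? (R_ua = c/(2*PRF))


R_ua = 3e8 / (2 * 5552) = 27017.3 m = 27.0 km

27.0 km


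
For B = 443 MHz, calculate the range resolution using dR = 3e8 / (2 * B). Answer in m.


dR = 3e8 / (2 * 443000000.0) = 0.34 m

0.34 m


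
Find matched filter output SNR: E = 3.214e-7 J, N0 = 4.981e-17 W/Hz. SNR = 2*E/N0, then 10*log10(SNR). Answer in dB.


SNR_lin = 2 * 3.214e-7 / 4.981e-17 = 1.291e10
SNR_dB = 10*log10(1.291e10) = 101.1 dB

101.1 dB


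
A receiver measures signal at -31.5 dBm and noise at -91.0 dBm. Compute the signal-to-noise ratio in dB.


SNR = -31.5 - (-91.0) = 59.5 dB

59.5 dB


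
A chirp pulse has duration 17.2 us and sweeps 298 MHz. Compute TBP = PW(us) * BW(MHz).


TBP = 17.2 * 298 = 5125.6

5125.6


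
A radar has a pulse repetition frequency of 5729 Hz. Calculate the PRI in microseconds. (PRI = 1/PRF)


PRI = 1/5729 = 0.0001745505 s = 174.6 us

174.6 us


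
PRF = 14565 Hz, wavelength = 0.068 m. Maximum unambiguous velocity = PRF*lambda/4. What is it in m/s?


V_ua = 14565 * 0.068 / 4 = 247.6 m/s

247.6 m/s


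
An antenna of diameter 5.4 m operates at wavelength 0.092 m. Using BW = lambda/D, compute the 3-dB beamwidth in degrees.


BW_rad = 0.092 / 5.4 = 0.017037
BW_deg = 0.98 degrees

0.98 degrees


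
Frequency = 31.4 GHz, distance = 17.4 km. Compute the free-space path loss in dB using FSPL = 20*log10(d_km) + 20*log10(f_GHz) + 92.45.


20*log10(17.4) = 24.81
20*log10(31.4) = 29.94
FSPL = 147.2 dB

147.2 dB


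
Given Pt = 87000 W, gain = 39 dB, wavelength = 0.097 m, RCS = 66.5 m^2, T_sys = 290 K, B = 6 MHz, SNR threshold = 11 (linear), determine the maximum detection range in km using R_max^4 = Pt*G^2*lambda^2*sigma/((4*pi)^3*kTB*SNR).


G_lin = 10^(39/10) = 7943.282347
R^4 = 87000 * 7943.282347^2 * 0.097^2 * 66.5 / ((4*pi)^3 * 1.38e-23 * 290 * 6000000.0 * 11)
R^4 = 6.5529e21 m^4
R_max = (6.5529e21)^(1/4) = 284517.1 m = 284.5 km

284.5 km


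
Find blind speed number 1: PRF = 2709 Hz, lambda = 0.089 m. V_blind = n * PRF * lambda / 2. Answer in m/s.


V_blind = 1 * 2709 * 0.089 / 2 = 120.6 m/s

120.6 m/s


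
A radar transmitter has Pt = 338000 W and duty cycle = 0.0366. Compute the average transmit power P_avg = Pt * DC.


P_avg = 338000 * 0.0366 = 12370.8 W

12370.8 W


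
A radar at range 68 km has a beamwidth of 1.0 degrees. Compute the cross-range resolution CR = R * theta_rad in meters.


BW_rad = 0.017453293
CR = 68000 * 0.017453293 = 1186.8 m

1186.8 m


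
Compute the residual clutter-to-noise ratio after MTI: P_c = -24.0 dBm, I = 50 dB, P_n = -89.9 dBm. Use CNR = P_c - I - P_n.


CNR = -24.0 - 50 - (-89.9) = 15.9 dB

15.9 dB


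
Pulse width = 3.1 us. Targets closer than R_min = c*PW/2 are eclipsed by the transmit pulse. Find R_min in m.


R_min = 3e8 * 3.1e-6 / 2 = 465.0 m

465.0 m


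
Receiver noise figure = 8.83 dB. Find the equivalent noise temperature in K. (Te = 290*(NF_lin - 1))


NF_lin = 10^(8.83/10) = 7.638358
Te = 290 * (7.638358 - 1) = 1925.1 K

1925.1 K


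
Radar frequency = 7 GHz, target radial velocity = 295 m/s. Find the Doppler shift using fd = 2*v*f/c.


fd = 2 * 295 * 7000000000.0 / 3e8 = 13766.7 Hz

13766.7 Hz


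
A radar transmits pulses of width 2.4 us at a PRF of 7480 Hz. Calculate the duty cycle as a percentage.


DC = 2.4e-6 * 7480 * 100 = 1.8%

1.8%


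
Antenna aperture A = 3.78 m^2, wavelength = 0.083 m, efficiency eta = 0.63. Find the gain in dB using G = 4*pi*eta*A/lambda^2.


G_linear = 4*pi*0.63*3.78/0.083^2 = 4343.96
G_dB = 10*log10(4343.96) = 36.4 dB

36.4 dB


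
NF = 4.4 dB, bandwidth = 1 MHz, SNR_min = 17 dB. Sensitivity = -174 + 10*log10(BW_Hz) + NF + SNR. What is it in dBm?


10*log10(1000000.0) = 60.0
S = -174 + 60.0 + 4.4 + 17 = -92.6 dBm

-92.6 dBm


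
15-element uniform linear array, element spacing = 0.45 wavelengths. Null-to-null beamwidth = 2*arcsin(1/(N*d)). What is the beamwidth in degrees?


1/(N*d) = 1/(15*0.45) = 0.148148
BW = 2*arcsin(0.148148) = 17.0 degrees

17.0 degrees


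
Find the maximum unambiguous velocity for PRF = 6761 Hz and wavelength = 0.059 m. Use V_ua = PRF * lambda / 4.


V_ua = 6761 * 0.059 / 4 = 99.7 m/s

99.7 m/s


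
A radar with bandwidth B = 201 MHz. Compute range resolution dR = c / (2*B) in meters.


dR = 3e8 / (2 * 201000000.0) = 0.75 m

0.75 m


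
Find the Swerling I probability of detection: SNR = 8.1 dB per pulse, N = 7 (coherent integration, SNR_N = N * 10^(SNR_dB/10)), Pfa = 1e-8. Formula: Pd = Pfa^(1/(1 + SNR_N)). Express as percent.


SNR_lin = 10^(8.1/10) = 6.45654
SNR_N = 7 * 6.45654 = 45.19578
1/(1 + SNR_N) = 1/46.19578 = 0.021647
Pd = (1e-8)^0.021647 = 0.67116
Pd = 67.1%

67.1%


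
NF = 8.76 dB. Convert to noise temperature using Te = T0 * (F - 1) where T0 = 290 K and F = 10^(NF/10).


NF_lin = 10^(8.76/10) = 7.516229
Te = 290 * (7.516229 - 1) = 1889.7 K

1889.7 K


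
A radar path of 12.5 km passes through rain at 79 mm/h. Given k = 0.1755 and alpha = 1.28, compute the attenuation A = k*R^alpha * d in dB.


gamma = 0.1755 * 79^1.28 = 47.123745 dB/km
A = 47.123745 * 12.5 = 589.05 dB

589.05 dB


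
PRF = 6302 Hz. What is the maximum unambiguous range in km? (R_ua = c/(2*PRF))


R_ua = 3e8 / (2 * 6302) = 23802.0 m = 23.8 km

23.8 km


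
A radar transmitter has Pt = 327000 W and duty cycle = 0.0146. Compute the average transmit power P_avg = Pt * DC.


P_avg = 327000 * 0.0146 = 4774.2 W

4774.2 W


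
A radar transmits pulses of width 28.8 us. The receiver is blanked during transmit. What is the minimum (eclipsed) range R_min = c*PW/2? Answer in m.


R_min = 3e8 * 28.8e-6 / 2 = 4320.0 m

4320.0 m


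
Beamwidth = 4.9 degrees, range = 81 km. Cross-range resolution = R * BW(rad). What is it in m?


BW_rad = 0.085521133
CR = 81000 * 0.085521133 = 6927.2 m

6927.2 m


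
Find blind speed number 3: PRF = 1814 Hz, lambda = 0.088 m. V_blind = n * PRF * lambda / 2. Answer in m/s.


V_blind = 3 * 1814 * 0.088 / 2 = 239.4 m/s

239.4 m/s


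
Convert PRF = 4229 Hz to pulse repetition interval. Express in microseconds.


PRI = 1/4229 = 0.0002364625 s = 236.5 us

236.5 us


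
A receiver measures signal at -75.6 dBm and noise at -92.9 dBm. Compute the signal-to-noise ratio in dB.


SNR = -75.6 - (-92.9) = 17.3 dB

17.3 dB


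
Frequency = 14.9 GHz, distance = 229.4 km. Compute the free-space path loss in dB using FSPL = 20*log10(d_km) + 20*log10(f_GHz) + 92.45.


20*log10(229.4) = 47.21
20*log10(14.9) = 23.46
FSPL = 163.1 dB

163.1 dB


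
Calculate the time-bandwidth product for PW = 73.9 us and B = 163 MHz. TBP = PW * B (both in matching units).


TBP = 73.9 * 163 = 12045.7

12045.7


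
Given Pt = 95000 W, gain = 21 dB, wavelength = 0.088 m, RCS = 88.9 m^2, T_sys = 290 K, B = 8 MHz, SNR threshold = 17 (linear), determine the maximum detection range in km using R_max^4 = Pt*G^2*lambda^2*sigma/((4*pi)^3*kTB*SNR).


G_lin = 10^(21/10) = 125.892541
R^4 = 95000 * 125.892541^2 * 0.088^2 * 88.9 / ((4*pi)^3 * 1.38e-23 * 290 * 8000000.0 * 17)
R^4 = 9.59721e17 m^4
R_max = (9.59721e17)^(1/4) = 31299.4 m = 31.3 km

31.3 km


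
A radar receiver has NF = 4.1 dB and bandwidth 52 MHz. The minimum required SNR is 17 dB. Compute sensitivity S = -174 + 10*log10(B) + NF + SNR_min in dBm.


10*log10(52000000.0) = 77.16
S = -174 + 77.16 + 4.1 + 17 = -75.7 dBm

-75.7 dBm


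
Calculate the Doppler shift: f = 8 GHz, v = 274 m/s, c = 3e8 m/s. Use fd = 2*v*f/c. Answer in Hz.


fd = 2 * 274 * 8000000000.0 / 3e8 = 14613.3 Hz

14613.3 Hz


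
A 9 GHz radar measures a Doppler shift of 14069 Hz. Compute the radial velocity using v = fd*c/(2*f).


v = 14069 * 3e8 / (2 * 9000000000.0) = 234.5 m/s

234.5 m/s


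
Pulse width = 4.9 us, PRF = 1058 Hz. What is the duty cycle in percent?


DC = 4.9e-6 * 1058 * 100 = 0.52%

0.52%


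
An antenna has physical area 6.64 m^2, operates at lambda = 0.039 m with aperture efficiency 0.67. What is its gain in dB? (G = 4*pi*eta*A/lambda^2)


G_linear = 4*pi*0.67*6.64/0.039^2 = 36755.6
G_dB = 10*log10(36755.6) = 45.7 dB

45.7 dB


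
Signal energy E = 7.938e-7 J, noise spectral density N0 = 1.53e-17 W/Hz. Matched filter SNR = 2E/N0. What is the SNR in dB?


SNR_lin = 2 * 7.938e-7 / 1.53e-17 = 1.038e11
SNR_dB = 10*log10(1.038e11) = 110.2 dB

110.2 dB


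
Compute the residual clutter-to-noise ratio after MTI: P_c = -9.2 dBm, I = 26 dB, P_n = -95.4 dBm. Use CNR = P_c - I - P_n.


CNR = -9.2 - 26 - (-95.4) = 60.2 dB

60.2 dB


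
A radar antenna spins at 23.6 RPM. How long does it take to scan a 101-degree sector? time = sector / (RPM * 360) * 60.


t = 101 / (23.6 * 360) * 60 = 0.71 s

0.71 s


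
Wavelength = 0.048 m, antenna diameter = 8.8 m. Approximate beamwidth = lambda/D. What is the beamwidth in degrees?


BW_rad = 0.048 / 8.8 = 0.005455
BW_deg = 0.31 degrees

0.31 degrees


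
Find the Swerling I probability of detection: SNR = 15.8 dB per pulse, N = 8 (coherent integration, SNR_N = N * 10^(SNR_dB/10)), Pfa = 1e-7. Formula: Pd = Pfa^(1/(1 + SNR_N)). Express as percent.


SNR_lin = 10^(15.8/10) = 38.01894
SNR_N = 8 * 38.01894 = 304.15152
1/(1 + SNR_N) = 1/305.15152 = 0.0032771
Pd = (1e-7)^0.0032771 = 0.94855
Pd = 94.9%

94.9%


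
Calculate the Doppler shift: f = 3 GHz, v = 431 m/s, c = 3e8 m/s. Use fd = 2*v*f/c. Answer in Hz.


fd = 2 * 431 * 3000000000.0 / 3e8 = 8620.0 Hz

8620.0 Hz


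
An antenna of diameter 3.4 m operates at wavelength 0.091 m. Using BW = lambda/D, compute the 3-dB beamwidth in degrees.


BW_rad = 0.091 / 3.4 = 0.026765
BW_deg = 1.53 degrees

1.53 degrees


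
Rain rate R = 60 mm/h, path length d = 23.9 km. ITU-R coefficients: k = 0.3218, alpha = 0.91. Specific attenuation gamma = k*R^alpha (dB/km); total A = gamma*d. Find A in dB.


gamma = 0.3218 * 60^0.91 = 13.356839 dB/km
A = 13.356839 * 23.9 = 319.23 dB

319.23 dB


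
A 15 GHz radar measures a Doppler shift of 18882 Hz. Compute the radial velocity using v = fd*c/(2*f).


v = 18882 * 3e8 / (2 * 15000000000.0) = 188.8 m/s

188.8 m/s


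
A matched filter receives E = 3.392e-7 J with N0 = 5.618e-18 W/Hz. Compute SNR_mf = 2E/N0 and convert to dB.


SNR_lin = 2 * 3.392e-7 / 5.618e-18 = 1.208e11
SNR_dB = 10*log10(1.208e11) = 110.8 dB

110.8 dB


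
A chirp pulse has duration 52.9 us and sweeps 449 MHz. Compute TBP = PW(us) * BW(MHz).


TBP = 52.9 * 449 = 23752.1

23752.1


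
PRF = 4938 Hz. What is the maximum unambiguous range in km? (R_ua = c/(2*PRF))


R_ua = 3e8 / (2 * 4938) = 30376.7 m = 30.4 km

30.4 km


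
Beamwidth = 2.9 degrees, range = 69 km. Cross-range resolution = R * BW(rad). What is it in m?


BW_rad = 0.050614548
CR = 69000 * 0.050614548 = 3492.4 m

3492.4 m


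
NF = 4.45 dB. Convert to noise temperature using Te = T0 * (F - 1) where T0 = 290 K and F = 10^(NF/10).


NF_lin = 10^(4.45/10) = 2.786121
Te = 290 * (2.786121 - 1) = 518.0 K

518.0 K


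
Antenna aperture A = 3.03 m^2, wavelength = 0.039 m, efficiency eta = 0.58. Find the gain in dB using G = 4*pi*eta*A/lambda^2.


G_linear = 4*pi*0.58*3.03/0.039^2 = 14519.49
G_dB = 10*log10(14519.49) = 41.6 dB

41.6 dB


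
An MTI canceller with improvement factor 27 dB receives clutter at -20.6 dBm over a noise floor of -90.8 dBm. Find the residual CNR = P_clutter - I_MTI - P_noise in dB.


CNR = -20.6 - 27 - (-90.8) = 43.2 dB

43.2 dB


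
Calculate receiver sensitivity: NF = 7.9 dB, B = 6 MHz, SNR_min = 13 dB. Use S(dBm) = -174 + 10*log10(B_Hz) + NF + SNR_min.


10*log10(6000000.0) = 67.78
S = -174 + 67.78 + 7.9 + 13 = -85.3 dBm

-85.3 dBm


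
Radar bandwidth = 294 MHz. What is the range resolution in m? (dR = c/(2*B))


dR = 3e8 / (2 * 294000000.0) = 0.51 m

0.51 m


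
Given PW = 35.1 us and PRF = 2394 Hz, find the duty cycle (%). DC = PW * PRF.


DC = 35.1e-6 * 2394 * 100 = 8.4%

8.4%


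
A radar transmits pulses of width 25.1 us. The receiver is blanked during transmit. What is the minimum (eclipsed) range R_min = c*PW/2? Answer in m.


R_min = 3e8 * 25.1e-6 / 2 = 3765.0 m

3765.0 m


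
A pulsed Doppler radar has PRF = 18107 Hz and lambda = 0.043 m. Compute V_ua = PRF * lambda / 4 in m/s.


V_ua = 18107 * 0.043 / 4 = 194.7 m/s

194.7 m/s


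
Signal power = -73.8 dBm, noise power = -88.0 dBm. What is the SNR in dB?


SNR = -73.8 - (-88.0) = 14.2 dB

14.2 dB


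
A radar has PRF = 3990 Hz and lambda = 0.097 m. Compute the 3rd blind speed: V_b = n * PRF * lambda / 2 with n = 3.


V_blind = 3 * 3990 * 0.097 / 2 = 580.5 m/s

580.5 m/s


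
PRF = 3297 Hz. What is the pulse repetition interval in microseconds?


PRI = 1/3297 = 0.000303306 s = 303.3 us

303.3 us


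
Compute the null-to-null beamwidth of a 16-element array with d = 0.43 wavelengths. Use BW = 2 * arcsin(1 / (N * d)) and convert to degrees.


1/(N*d) = 1/(16*0.43) = 0.145349
BW = 2*arcsin(0.145349) = 16.7 degrees

16.7 degrees


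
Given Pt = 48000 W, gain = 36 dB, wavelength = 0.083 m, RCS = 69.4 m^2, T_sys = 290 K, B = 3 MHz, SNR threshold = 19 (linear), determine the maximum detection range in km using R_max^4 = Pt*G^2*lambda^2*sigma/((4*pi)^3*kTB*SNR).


G_lin = 10^(36/10) = 3981.071706
R^4 = 48000 * 3981.071706^2 * 0.083^2 * 69.4 / ((4*pi)^3 * 1.38e-23 * 290 * 3000000.0 * 19)
R^4 = 8.03481e20 m^4
R_max = (8.03481e20)^(1/4) = 168361.9 m = 168.4 km

168.4 km


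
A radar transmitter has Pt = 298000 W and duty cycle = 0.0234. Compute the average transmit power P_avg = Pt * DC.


P_avg = 298000 * 0.0234 = 6973.2 W

6973.2 W


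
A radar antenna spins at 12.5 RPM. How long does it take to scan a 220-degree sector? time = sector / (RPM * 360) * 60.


t = 220 / (12.5 * 360) * 60 = 2.93 s

2.93 s
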